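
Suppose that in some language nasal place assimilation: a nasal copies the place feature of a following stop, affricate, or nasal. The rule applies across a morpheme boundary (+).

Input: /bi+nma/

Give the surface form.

/n/ before /m/ (labial) → [m]

[bi+mma]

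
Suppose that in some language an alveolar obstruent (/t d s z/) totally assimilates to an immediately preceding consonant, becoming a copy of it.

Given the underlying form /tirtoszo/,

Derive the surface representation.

[tirrosso]

/t/ after /r/ → [r] (total assimilation)
/z/ after /s/ → [s] (total assimilation)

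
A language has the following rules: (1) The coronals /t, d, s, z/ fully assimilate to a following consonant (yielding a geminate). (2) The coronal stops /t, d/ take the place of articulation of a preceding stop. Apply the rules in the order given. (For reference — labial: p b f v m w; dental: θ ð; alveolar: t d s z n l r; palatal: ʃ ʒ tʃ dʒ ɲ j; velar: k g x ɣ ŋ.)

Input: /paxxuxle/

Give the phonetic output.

[paxxuxle]

Rule 1: no segment meets the rule's conditions; no change.
After rule 1: paxxuxle
Rule 2: no segment meets the rule's conditions; no change.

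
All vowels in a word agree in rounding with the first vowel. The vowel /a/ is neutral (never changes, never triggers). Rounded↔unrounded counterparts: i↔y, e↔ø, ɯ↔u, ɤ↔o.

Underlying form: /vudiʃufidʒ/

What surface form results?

/i/ harmonizes with /u/ ([+round]) → [y]
/i/ harmonizes with /u/ ([+round]) → [y]

[vudyʃufydʒ]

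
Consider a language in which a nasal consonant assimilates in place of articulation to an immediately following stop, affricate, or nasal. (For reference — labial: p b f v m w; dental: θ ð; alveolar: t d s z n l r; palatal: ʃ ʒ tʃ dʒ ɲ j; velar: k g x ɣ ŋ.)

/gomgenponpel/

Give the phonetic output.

/m/ before /g/ (velar) → [ŋ]
/n/ before /p/ (labial) → [m]
/n/ before /p/ (labial) → [m]

[goŋgempompel]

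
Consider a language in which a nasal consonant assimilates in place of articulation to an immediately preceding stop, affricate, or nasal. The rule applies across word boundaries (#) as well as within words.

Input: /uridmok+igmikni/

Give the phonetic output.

[uridnok+igŋikŋi]

/m/ after /d/ (alveolar) → [n]
/m/ after /g/ (velar) → [ŋ]
/n/ after /k/ (velar) → [ŋ]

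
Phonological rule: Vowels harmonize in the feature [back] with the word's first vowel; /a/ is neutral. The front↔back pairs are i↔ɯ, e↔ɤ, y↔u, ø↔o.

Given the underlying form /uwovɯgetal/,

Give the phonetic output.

/e/ harmonizes with /u/ ([+back]) → [ɤ]

[uwovɯgɤtal]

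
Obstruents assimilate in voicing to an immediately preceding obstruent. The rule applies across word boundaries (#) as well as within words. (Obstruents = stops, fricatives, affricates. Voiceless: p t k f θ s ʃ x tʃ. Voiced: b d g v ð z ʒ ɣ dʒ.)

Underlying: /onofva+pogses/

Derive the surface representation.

[onoffa+pogzes]

/v/ after /f/ (voiceless) → [f]
/s/ after /g/ (voiced) → [z]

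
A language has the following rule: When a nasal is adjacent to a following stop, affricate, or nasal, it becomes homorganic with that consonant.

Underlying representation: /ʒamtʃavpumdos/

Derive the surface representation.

[ʒaɲtʃavpundos]

/m/ before /tʃ/ (palatal) → [ɲ]
/m/ before /d/ (alveolar) → [n]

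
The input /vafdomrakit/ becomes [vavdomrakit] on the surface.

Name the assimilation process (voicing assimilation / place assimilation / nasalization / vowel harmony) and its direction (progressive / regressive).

/f/→[v].
Each target copies a feature from the following segment, so the direction is regressive.

voicing assimilation, regressive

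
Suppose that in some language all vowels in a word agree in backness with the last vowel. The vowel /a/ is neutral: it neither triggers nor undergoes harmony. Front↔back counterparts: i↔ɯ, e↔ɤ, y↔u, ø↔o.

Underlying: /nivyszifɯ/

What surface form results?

[nɯvuszɯfɯ]

/i/ harmonizes with /ɯ/ ([+back]) → [ɯ]
/y/ harmonizes with /ɯ/ ([+back]) → [u]
/i/ harmonizes with /ɯ/ ([+back]) → [ɯ]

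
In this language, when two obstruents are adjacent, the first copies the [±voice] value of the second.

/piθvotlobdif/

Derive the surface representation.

[piðvotlobdif]

/θ/ before /v/ (voiced) → [ð]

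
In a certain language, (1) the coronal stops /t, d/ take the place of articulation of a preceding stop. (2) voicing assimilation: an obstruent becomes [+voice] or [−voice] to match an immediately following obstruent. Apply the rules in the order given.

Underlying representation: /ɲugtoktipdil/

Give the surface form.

[ɲukkokkibbil]

Rule 1: /t/ after /g/ (velar) → [k]
Rule 1: /t/ after /k/ (velar) → [k]
Rule 1: /d/ after /p/ (labial) → [b]
After rule 1: ɲugkokkipbil
Rule 2: /g/ before /k/ (voiceless) → [k]
Rule 2: /p/ before /b/ (voiced) → [b]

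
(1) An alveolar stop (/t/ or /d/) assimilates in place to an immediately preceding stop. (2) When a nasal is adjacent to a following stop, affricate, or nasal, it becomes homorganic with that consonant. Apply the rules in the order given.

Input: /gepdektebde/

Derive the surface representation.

Rule 1: /d/ after /p/ (labial) → [b]
Rule 1: /t/ after /k/ (velar) → [k]
Rule 1: /d/ after /b/ (labial) → [b]
After rule 1: gepbekkebbe
Rule 2: no segment meets the rule's conditions; no change.

[gepbekkebbe]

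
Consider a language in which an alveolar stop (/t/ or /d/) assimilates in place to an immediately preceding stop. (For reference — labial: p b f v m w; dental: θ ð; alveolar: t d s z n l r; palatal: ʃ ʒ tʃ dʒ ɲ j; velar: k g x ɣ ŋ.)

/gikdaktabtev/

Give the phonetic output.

/d/ after /k/ (velar) → [g]
/t/ after /k/ (velar) → [k]
/t/ after /b/ (labial) → [p]

[gikgakkabpev]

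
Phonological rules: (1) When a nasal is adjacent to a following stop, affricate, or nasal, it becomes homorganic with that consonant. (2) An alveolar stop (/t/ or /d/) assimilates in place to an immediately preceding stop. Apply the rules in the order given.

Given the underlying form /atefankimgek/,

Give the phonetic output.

Rule 1: /n/ before /k/ (velar) → [ŋ]
Rule 1: /m/ before /g/ (velar) → [ŋ]
After rule 1: atefaŋkiŋgek
Rule 2: no segment meets the rule's conditions; no change.

[atefaŋkiŋgek]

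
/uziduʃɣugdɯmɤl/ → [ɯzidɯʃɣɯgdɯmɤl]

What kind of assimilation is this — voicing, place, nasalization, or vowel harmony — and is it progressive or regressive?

/u/→[ɯ] /u/→[ɯ] /u/→[ɯ].
Vowels agree with the last vowel, so the harmony is regressive.

vowel harmony, regressive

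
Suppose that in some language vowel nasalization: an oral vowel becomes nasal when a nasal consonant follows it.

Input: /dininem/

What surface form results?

/i/ before nasal /n/ → [ĩ]
/i/ before nasal /n/ → [ĩ]
/e/ before nasal /m/ → [ẽ]

[dĩnĩnẽm]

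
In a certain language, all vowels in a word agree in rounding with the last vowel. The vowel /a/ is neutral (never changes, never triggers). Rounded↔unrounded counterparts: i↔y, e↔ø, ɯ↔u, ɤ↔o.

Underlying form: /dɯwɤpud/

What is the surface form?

[duwopud]

/ɯ/ harmonizes with /u/ ([+round]) → [u]
/ɤ/ harmonizes with /u/ ([+round]) → [o]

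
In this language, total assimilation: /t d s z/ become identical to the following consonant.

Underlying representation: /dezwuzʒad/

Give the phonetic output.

/z/ before /w/ → [w] (total assimilation)
/z/ before /ʒ/ → [ʒ] (total assimilation)

[dewwuʒʒad]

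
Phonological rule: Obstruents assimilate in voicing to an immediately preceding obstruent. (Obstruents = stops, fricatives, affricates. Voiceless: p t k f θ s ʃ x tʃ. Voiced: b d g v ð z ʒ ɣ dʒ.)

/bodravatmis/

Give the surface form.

[bodravatmis]

no segment meets the rule's conditions; no change.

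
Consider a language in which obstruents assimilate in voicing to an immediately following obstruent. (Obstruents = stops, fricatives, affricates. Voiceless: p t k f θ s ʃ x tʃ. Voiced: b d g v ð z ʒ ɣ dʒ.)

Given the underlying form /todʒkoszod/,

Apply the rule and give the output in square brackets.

[totʃkozzod]

/dʒ/ before /k/ (voiceless) → [tʃ]
/s/ before /z/ (voiced) → [z]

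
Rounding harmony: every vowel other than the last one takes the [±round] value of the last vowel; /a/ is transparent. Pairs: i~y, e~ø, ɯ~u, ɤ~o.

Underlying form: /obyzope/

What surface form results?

/o/ harmonizes with /e/ ([-round]) → [ɤ]
/y/ harmonizes with /e/ ([-round]) → [i]
/o/ harmonizes with /e/ ([-round]) → [ɤ]

[ɤbizɤpe]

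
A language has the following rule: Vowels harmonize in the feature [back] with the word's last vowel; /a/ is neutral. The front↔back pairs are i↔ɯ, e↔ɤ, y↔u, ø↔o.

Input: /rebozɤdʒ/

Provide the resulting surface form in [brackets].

[rɤbozɤdʒ]

/e/ harmonizes with /ɤ/ ([+back]) → [ɤ]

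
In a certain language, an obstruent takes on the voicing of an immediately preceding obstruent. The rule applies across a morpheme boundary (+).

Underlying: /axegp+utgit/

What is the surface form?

[axegb+utkit]

/p/ after /g/ (voiced) → [b]
/g/ after /t/ (voiceless) → [k]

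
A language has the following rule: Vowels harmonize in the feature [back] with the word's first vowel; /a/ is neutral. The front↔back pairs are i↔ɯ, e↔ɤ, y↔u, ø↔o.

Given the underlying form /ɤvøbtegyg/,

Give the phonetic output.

[ɤvobtɤgug]

/ø/ harmonizes with /ɤ/ ([+back]) → [o]
/e/ harmonizes with /ɤ/ ([+back]) → [ɤ]
/y/ harmonizes with /ɤ/ ([+back]) → [u]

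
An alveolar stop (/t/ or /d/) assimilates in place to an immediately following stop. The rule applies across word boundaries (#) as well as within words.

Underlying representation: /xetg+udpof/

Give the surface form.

[xekg+ubpof]

/t/ before /g/ (velar) → [k]
/d/ before /p/ (labial) → [b]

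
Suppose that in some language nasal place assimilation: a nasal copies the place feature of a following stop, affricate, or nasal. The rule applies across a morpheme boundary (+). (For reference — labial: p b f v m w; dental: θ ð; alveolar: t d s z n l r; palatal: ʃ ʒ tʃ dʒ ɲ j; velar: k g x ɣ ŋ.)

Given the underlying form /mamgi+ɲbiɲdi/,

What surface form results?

/m/ before /g/ (velar) → [ŋ]
/ɲ/ before /b/ (labial) → [m]
/ɲ/ before /d/ (alveolar) → [n]

[maŋgi+mbindi]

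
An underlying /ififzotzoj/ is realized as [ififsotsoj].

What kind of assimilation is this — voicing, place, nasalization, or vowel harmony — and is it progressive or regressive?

voicing assimilation, progressive

/z/→[s] /z/→[s].
Each target copies a feature from the preceding segment, so the direction is progressive.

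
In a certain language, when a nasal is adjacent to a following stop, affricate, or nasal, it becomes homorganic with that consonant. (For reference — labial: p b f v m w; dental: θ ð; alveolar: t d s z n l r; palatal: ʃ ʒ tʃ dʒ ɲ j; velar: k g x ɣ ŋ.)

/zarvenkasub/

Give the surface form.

[zarveŋkasub]

/n/ before /k/ (velar) → [ŋ]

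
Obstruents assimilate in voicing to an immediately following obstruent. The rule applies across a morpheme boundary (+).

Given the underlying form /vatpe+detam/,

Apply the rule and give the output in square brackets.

[vatpe+detam]

no segment meets the rule's conditions; no change.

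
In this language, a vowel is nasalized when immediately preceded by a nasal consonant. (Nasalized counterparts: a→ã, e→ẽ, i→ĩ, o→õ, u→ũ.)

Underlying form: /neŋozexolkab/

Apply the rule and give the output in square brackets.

[nẽŋõzexolkab]

/e/ after nasal /n/ → [ẽ]
/o/ after nasal /ŋ/ → [õ]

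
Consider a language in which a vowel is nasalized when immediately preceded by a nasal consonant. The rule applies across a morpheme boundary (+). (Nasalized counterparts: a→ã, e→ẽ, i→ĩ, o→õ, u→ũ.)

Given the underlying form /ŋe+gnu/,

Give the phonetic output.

/e/ after nasal /ŋ/ → [ẽ]
/u/ after nasal /n/ → [ũ]

[ŋẽ+gnũ]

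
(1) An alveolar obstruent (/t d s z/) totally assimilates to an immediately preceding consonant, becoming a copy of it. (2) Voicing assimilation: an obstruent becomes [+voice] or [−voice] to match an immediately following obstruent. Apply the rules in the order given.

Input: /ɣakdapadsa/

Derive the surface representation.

Rule 1: /d/ after /k/ → [k] (total assimilation)
Rule 1: /s/ after /d/ → [d] (total assimilation)
After rule 1: ɣakkapadda
Rule 2: no segment meets the rule's conditions; no change.

[ɣakkapadda]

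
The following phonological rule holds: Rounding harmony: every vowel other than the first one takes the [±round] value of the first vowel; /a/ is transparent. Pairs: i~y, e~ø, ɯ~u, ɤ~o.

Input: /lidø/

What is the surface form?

[lide]

/ø/ harmonizes with /i/ ([-round]) → [e]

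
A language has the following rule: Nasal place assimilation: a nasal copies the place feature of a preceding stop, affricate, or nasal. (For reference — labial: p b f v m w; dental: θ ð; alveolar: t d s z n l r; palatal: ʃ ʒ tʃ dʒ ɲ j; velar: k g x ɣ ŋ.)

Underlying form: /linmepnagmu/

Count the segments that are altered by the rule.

/m/ after /n/ (alveolar) → [n]
/n/ after /p/ (labial) → [m]
/m/ after /g/ (velar) → [ŋ]
3 segments change.

3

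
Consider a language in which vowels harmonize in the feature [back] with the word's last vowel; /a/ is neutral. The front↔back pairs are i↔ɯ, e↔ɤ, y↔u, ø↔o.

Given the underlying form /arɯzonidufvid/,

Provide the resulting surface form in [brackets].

[arizønidyfvid]

/ɯ/ harmonizes with /i/ ([-back]) → [i]
/o/ harmonizes with /i/ ([-back]) → [ø]
/u/ harmonizes with /i/ ([-back]) → [y]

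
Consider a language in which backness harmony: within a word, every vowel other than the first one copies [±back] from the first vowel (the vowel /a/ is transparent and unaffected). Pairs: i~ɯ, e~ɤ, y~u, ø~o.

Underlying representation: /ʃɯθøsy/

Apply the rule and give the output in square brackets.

/ø/ harmonizes with /ɯ/ ([+back]) → [o]
/y/ harmonizes with /ɯ/ ([+back]) → [u]

[ʃɯθosu]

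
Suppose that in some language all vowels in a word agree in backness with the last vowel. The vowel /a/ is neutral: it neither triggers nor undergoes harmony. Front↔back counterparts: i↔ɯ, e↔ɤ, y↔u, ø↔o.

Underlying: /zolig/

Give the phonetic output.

/o/ harmonizes with /i/ ([-back]) → [ø]

[zølig]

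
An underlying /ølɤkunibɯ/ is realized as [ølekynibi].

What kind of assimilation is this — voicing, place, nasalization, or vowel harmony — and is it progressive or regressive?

vowel harmony, progressive

/ɤ/→[e] /u/→[y] /ɯ/→[i].
Vowels agree with the first vowel, so the harmony is progressive.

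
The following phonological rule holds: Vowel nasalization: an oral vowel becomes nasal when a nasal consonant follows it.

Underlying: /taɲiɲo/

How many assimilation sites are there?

/a/ before nasal /ɲ/ → [ã]
/i/ before nasal /ɲ/ → [ĩ]
2 segments change.

2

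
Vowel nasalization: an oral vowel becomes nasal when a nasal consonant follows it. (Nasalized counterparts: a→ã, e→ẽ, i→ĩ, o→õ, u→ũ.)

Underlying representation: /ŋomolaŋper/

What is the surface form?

/o/ before nasal /m/ → [õ]
/a/ before nasal /ŋ/ → [ã]

[ŋõmolãŋper]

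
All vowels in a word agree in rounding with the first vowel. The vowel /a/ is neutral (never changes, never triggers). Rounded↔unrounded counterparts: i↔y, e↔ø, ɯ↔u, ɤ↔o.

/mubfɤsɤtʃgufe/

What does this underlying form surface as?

/ɤ/ harmonizes with /u/ ([+round]) → [o]
/ɤ/ harmonizes with /u/ ([+round]) → [o]
/e/ harmonizes with /u/ ([+round]) → [ø]

[mubfosotʃgufø]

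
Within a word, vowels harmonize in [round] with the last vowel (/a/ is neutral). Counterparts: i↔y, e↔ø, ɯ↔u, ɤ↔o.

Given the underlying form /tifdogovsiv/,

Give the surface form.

/o/ harmonizes with /i/ ([-round]) → [ɤ]
/o/ harmonizes with /i/ ([-round]) → [ɤ]

[tifdɤgɤvsiv]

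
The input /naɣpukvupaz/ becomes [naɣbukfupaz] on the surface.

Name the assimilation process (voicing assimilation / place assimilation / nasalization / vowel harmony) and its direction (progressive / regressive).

voicing assimilation, progressive

/p/→[b] /v/→[f].
Each target copies a feature from the preceding segment, so the direction is progressive.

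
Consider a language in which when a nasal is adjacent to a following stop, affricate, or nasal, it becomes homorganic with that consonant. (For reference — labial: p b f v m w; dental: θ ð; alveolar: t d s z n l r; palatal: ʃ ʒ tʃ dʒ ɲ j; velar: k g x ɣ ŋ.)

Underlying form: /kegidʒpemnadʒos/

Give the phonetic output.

[kegidʒpennadʒos]

/m/ before /n/ (alveolar) → [n]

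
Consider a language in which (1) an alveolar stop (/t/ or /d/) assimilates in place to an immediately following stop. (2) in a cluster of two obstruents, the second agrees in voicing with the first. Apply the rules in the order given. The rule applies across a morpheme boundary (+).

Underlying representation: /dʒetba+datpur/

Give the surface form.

Rule 1: /t/ before /b/ (labial) → [p]
Rule 1: /t/ before /p/ (labial) → [p]
After rule 1: dʒepba+dappur
Rule 2: /b/ after /p/ (voiceless) → [p]

[dʒeppa+dappur]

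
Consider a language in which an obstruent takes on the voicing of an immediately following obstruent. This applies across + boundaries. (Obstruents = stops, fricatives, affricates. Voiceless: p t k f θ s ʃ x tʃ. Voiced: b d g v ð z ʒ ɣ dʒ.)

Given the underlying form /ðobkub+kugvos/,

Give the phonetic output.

[ðopkup+kugvos]

/b/ before /k/ (voiceless) → [p]
/b/ before /k/ (voiceless) → [p]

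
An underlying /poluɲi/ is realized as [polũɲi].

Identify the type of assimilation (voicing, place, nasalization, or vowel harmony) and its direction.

/u/→[ũ].
Each target copies a feature from the following segment, so the direction is regressive.

nasalization, regressive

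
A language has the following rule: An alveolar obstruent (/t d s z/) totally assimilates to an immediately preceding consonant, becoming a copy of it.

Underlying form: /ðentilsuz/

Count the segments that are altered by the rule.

2

/t/ after /n/ → [n] (total assimilation)
/s/ after /l/ → [l] (total assimilation)
2 segments change.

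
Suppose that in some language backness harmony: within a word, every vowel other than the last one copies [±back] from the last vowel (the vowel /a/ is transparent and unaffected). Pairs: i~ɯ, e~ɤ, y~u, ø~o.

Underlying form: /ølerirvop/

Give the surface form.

[olɤrɯrvop]

/ø/ harmonizes with /o/ ([+back]) → [o]
/e/ harmonizes with /o/ ([+back]) → [ɤ]
/i/ harmonizes with /o/ ([+back]) → [ɯ]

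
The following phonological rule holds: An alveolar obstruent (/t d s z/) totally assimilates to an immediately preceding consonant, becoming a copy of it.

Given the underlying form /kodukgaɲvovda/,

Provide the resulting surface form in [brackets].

[kodukgaɲvovva]

/d/ after /v/ → [v] (total assimilation)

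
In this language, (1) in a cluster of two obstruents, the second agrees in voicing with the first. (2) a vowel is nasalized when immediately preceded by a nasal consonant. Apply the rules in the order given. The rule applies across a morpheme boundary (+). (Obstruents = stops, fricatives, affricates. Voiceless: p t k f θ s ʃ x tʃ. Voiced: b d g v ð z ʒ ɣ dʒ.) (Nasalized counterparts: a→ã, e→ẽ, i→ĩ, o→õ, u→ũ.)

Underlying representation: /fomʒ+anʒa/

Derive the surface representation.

[fomʒ+anʒa]

Rule 1: no segment meets the rule's conditions; no change.
After rule 1: fomʒ+anʒa
Rule 2: no segment meets the rule's conditions; no change.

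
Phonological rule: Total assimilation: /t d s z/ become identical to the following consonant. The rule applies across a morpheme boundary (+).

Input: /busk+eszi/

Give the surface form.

/s/ before /k/ → [k] (total assimilation)
/s/ before /z/ → [z] (total assimilation)

[bukk+ezzi]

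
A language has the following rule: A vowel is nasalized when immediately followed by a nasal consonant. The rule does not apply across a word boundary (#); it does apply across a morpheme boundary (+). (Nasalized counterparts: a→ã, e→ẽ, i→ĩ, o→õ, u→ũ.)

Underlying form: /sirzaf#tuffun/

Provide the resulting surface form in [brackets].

/u/ before nasal /n/ → [ũ]

[sirzaf#tuffũn]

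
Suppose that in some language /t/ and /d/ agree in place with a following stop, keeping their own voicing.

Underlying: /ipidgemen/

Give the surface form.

[ipiggemen]

/d/ before /g/ (velar) → [g]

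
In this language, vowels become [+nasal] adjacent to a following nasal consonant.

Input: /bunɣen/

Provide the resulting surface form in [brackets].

[bũnɣẽn]

/u/ before nasal /n/ → [ũ]
/e/ before nasal /n/ → [ẽ]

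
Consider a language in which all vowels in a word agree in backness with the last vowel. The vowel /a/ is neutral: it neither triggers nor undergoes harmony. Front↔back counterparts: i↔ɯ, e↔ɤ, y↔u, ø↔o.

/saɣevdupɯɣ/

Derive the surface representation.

[saɣɤvdupɯɣ]

/e/ harmonizes with /ɯ/ ([+back]) → [ɤ]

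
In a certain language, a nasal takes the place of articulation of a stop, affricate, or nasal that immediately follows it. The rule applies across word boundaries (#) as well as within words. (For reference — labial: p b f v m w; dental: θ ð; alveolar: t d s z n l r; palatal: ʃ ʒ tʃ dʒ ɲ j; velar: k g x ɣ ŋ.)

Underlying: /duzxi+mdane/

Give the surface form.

[duzxi+ndane]

/m/ before /d/ (alveolar) → [n]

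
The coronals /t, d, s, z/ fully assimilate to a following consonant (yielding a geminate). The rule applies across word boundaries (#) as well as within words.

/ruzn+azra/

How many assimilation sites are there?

2

/z/ before /n/ → [n] (total assimilation)
/z/ before /r/ → [r] (total assimilation)
2 segments change.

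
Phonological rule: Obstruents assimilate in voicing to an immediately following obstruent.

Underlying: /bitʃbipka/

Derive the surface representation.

/tʃ/ before /b/ (voiced) → [dʒ]

[bidʒbipka]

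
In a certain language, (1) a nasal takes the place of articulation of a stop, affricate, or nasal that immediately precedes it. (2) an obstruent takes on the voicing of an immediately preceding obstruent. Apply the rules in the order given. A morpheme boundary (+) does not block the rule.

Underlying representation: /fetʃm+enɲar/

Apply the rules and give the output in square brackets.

Rule 1: /m/ after /tʃ/ (palatal) → [ɲ]
Rule 1: /ɲ/ after /n/ (alveolar) → [n]
After rule 1: fetʃɲ+ennar
Rule 2: no segment meets the rule's conditions; no change.

[fetʃɲ+ennar]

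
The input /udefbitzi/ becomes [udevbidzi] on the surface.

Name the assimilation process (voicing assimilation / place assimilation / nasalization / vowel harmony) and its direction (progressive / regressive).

/f/→[v] /t/→[d].
Each target copies a feature from the following segment, so the direction is regressive.

voicing assimilation, regressive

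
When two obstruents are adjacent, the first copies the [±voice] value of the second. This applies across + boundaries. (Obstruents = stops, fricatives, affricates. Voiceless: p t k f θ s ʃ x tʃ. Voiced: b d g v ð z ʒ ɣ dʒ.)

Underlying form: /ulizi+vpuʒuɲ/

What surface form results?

/v/ before /p/ (voiceless) → [f]

[ulizi+fpuʒuɲ]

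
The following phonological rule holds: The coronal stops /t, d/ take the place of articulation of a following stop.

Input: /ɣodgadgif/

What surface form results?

/d/ before /g/ (velar) → [g]
/d/ before /g/ (velar) → [g]

[ɣoggaggif]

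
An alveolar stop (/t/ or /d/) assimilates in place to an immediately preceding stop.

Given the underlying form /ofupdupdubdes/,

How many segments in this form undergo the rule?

3

/d/ after /p/ (labial) → [b]
/d/ after /p/ (labial) → [b]
/d/ after /b/ (labial) → [b]
3 segments change.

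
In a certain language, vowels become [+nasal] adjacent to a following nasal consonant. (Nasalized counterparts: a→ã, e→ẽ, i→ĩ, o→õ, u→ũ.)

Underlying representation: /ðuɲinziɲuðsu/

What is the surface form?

[ðũɲĩnzĩɲuðsu]

/u/ before nasal /ɲ/ → [ũ]
/i/ before nasal /n/ → [ĩ]
/i/ before nasal /ɲ/ → [ĩ]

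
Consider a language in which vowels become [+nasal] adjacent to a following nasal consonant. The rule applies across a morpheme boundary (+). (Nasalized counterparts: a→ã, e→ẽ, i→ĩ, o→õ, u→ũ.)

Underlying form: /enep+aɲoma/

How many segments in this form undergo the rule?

3

/e/ before nasal /n/ → [ẽ]
/a/ before nasal /ɲ/ → [ã]
/o/ before nasal /m/ → [õ]
3 segments change.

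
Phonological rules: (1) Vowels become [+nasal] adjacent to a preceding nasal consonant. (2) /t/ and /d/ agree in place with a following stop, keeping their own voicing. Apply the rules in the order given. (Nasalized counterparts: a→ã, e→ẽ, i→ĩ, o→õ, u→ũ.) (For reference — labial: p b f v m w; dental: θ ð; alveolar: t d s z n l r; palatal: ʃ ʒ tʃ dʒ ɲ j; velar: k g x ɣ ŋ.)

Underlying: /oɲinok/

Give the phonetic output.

Rule 1: /i/ after nasal /ɲ/ → [ĩ]
Rule 1: /o/ after nasal /n/ → [õ]
After rule 1: oɲĩnõk
Rule 2: no segment meets the rule's conditions; no change.

[oɲĩnõk]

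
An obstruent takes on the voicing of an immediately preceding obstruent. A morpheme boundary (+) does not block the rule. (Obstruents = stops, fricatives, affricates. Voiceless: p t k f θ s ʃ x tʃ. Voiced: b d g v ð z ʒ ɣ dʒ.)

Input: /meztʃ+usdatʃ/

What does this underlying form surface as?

[mezdʒ+ustatʃ]

/tʃ/ after /z/ (voiced) → [dʒ]
/d/ after /s/ (voiceless) → [t]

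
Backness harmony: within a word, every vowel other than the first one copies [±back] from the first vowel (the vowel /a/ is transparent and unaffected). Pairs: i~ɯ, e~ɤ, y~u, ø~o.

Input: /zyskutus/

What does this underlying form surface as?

/u/ harmonizes with /y/ ([-back]) → [y]
/u/ harmonizes with /y/ ([-back]) → [y]

[zyskytys]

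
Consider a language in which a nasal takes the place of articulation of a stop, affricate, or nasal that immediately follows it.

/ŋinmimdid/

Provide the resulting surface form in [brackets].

[ŋimmindid]

/n/ before /m/ (labial) → [m]
/m/ before /d/ (alveolar) → [n]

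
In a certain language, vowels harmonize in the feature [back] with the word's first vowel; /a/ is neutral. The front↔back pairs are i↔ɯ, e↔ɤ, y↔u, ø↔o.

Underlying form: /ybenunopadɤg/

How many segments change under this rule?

/u/ harmonizes with /y/ ([-back]) → [y]
/o/ harmonizes with /y/ ([-back]) → [ø]
/ɤ/ harmonizes with /y/ ([-back]) → [e]
3 segments change.

3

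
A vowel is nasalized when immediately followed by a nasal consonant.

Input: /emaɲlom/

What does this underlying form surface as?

/e/ before nasal /m/ → [ẽ]
/a/ before nasal /ɲ/ → [ã]
/o/ before nasal /m/ → [õ]

[ẽmãɲlõm]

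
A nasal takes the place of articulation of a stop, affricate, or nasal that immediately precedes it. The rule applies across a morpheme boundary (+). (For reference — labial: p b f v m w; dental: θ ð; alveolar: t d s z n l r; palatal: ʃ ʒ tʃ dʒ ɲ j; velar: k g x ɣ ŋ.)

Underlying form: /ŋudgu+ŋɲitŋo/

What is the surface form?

/ɲ/ after /ŋ/ (velar) → [ŋ]
/ŋ/ after /t/ (alveolar) → [n]

[ŋudgu+ŋŋitno]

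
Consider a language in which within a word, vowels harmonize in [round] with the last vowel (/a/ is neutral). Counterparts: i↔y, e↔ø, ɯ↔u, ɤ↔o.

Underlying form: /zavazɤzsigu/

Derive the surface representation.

[zavazozsygu]

/ɤ/ harmonizes with /u/ ([+round]) → [o]
/i/ harmonizes with /u/ ([+round]) → [y]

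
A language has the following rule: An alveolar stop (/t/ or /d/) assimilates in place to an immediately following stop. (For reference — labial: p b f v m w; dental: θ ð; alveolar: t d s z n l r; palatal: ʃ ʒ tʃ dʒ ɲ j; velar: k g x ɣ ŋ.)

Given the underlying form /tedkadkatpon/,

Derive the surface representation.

[tegkagkappon]

/d/ before /k/ (velar) → [g]
/d/ before /k/ (velar) → [g]
/t/ before /p/ (labial) → [p]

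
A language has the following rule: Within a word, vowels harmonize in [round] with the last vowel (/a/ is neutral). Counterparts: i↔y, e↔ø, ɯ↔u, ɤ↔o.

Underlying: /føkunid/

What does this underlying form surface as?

/ø/ harmonizes with /i/ ([-round]) → [e]
/u/ harmonizes with /i/ ([-round]) → [ɯ]

[fekɯnid]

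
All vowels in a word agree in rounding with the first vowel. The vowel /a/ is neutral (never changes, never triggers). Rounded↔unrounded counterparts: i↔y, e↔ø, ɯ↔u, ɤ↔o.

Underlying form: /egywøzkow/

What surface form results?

/y/ harmonizes with /e/ ([-round]) → [i]
/ø/ harmonizes with /e/ ([-round]) → [e]
/o/ harmonizes with /e/ ([-round]) → [ɤ]

[egiwezkɤw]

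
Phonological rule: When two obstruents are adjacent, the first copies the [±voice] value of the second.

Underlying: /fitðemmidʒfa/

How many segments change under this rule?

/t/ before /ð/ (voiced) → [d]
/dʒ/ before /f/ (voiceless) → [tʃ]
2 segments change.

2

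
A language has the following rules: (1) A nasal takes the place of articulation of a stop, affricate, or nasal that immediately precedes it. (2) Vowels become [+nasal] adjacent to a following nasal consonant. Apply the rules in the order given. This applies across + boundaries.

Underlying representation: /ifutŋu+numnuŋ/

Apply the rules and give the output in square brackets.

[ifutnũ+nũmmũŋ]

Rule 1: /ŋ/ after /t/ (alveolar) → [n]
Rule 1: /n/ after /m/ (labial) → [m]
After rule 1: ifutnu+nummuŋ
Rule 2: /u/ before nasal /n/ → [ũ]
Rule 2: /u/ before nasal /m/ → [ũ]
Rule 2: /u/ before nasal /ŋ/ → [ũ]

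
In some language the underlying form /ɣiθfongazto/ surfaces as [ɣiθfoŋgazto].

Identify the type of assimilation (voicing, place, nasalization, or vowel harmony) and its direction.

/n/→[ŋ].
Each target copies a feature from the following segment, so the direction is regressive.

place assimilation, regressive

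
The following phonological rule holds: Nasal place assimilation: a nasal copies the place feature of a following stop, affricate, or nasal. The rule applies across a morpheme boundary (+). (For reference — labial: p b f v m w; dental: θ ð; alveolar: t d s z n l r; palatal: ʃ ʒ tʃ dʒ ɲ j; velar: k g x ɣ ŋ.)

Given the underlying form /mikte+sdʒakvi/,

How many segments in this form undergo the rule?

0

No segment meets the rule's conditions.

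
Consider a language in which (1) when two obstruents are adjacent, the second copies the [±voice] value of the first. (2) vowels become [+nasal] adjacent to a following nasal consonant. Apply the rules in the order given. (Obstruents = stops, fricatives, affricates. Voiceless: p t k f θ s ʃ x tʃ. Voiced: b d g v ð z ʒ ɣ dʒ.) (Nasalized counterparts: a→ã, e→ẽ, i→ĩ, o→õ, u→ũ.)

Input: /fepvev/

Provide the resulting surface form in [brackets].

[fepfev]

Rule 1: /v/ after /p/ (voiceless) → [f]
After rule 1: fepfev
Rule 2: no segment meets the rule's conditions; no change.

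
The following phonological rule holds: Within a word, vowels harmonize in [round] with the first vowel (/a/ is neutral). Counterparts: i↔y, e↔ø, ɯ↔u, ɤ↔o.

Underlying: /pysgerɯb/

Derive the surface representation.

[pysgørub]

/e/ harmonizes with /y/ ([+round]) → [ø]
/ɯ/ harmonizes with /y/ ([+round]) → [u]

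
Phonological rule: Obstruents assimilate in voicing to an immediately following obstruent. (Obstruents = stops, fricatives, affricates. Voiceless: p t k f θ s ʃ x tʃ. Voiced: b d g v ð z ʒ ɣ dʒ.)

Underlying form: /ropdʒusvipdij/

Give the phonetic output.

/p/ before /dʒ/ (voiced) → [b]
/s/ before /v/ (voiced) → [z]
/p/ before /d/ (voiced) → [b]

[robdʒuzvibdij]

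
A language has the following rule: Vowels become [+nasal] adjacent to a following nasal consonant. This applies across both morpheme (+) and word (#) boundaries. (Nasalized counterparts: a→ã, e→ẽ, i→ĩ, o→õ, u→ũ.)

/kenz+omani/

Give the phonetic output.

[kẽnz+õmãni]

/e/ before nasal /n/ → [ẽ]
/o/ before nasal /m/ → [õ]
/a/ before nasal /n/ → [ã]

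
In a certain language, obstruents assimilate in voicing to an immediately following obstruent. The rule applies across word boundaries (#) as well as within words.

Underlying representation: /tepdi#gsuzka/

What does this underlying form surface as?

[tebdi#ksuska]

/p/ before /d/ (voiced) → [b]
/g/ before /s/ (voiceless) → [k]
/z/ before /k/ (voiceless) → [s]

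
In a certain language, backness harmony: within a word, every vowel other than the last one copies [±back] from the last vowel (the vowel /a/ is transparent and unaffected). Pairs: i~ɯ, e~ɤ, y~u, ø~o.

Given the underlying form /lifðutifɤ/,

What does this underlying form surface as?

[lɯfðutɯfɤ]

/i/ harmonizes with /ɤ/ ([+back]) → [ɯ]
/i/ harmonizes with /ɤ/ ([+back]) → [ɯ]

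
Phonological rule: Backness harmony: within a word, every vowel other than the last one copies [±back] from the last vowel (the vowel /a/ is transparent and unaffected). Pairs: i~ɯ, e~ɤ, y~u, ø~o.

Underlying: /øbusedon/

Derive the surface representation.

/ø/ harmonizes with /o/ ([+back]) → [o]
/e/ harmonizes with /o/ ([+back]) → [ɤ]

[obusɤdon]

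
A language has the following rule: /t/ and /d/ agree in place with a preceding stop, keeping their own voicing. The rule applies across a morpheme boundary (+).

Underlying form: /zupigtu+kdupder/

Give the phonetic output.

[zupigku+kgupber]

/t/ after /g/ (velar) → [k]
/d/ after /k/ (velar) → [g]
/d/ after /p/ (labial) → [b]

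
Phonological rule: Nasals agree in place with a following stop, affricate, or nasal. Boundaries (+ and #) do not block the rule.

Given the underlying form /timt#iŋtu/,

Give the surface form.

[tint#intu]

/m/ before /t/ (alveolar) → [n]
/ŋ/ before /t/ (alveolar) → [n]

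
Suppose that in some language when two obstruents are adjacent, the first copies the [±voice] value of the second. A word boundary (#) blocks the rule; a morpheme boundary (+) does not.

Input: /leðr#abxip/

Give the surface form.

[leðr#apxip]

/b/ before /x/ (voiceless) → [p]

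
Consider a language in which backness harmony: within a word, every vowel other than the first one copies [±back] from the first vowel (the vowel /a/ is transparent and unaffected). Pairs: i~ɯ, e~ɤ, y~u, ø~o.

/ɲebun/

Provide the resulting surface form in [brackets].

[ɲebyn]

/u/ harmonizes with /e/ ([-back]) → [y]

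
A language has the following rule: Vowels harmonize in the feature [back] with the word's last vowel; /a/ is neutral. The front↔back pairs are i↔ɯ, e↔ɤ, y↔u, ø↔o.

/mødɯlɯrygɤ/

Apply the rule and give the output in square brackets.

[modɯlɯrugɤ]

/ø/ harmonizes with /ɤ/ ([+back]) → [o]
/y/ harmonizes with /ɤ/ ([+back]) → [u]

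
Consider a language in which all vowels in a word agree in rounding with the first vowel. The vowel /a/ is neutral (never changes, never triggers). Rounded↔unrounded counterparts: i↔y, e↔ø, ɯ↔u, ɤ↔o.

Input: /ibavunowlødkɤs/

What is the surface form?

[ibavɯnɤwledkɤs]

/u/ harmonizes with /i/ ([-round]) → [ɯ]
/o/ harmonizes with /i/ ([-round]) → [ɤ]
/ø/ harmonizes with /i/ ([-round]) → [e]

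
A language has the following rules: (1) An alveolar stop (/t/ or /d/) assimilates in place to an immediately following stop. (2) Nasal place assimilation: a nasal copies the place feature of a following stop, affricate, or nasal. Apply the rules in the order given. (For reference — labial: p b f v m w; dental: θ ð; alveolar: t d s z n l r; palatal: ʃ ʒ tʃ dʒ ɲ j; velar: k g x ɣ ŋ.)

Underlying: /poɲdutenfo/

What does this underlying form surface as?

Rule 1: no segment meets the rule's conditions; no change.
After rule 1: poɲdutenfo
Rule 2: /ɲ/ before /d/ (alveolar) → [n]

[pondutenfo]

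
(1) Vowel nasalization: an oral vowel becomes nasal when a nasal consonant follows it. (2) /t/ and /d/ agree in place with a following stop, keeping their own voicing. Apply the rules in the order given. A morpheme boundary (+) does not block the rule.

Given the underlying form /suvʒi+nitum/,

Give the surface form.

[suvʒĩ+nitũm]

Rule 1: /i/ before nasal /n/ → [ĩ]
Rule 1: /u/ before nasal /m/ → [ũ]
After rule 1: suvʒĩ+nitũm
Rule 2: no segment meets the rule's conditions; no change.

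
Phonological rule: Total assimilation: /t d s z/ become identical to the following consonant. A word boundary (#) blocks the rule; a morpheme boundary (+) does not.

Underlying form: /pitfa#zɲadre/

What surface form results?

/t/ before /f/ → [f] (total assimilation)
/z/ before /ɲ/ → [ɲ] (total assimilation)
/d/ before /r/ → [r] (total assimilation)

[piffa#ɲɲarre]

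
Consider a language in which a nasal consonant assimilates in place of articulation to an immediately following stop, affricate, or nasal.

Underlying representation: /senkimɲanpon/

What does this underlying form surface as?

[seŋkiɲɲampon]

/n/ before /k/ (velar) → [ŋ]
/m/ before /ɲ/ (palatal) → [ɲ]
/n/ before /p/ (labial) → [m]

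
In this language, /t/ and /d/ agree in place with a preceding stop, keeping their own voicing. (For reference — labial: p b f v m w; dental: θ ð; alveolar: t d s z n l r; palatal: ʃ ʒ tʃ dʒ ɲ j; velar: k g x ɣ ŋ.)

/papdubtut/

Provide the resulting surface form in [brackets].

[papbubput]

/d/ after /p/ (labial) → [b]
/t/ after /b/ (labial) → [p]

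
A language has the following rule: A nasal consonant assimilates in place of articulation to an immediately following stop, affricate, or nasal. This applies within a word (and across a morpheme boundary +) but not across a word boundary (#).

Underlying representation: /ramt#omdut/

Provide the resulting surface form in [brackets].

[rant#ondut]

/m/ before /t/ (alveolar) → [n]
/m/ before /d/ (alveolar) → [n]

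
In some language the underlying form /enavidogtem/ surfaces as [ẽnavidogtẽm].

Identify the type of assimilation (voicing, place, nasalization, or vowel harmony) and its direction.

/e/→[ẽ] /e/→[ẽ].
Each target copies a feature from the following segment, so the direction is regressive.

nasalization, regressive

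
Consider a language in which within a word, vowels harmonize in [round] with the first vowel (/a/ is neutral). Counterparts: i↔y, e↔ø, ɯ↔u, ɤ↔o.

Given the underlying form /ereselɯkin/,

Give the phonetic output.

no segment meets the rule's conditions; no change.

[ereselɯkin]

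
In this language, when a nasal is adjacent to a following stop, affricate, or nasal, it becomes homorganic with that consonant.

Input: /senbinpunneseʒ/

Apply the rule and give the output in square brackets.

/n/ before /b/ (labial) → [m]
/n/ before /p/ (labial) → [m]

[sembimpunneseʒ]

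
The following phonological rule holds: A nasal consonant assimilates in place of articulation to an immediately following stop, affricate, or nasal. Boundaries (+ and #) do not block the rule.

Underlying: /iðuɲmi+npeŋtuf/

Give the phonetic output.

/ɲ/ before /m/ (labial) → [m]
/n/ before /p/ (labial) → [m]
/ŋ/ before /t/ (alveolar) → [n]

[iðummi+mpentuf]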